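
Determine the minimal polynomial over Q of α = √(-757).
m_α(x) = x^2 + 757

α satisfies α^2 + 757 = 0, so x^2 + 757 annihilates α. Since d = -757 is squarefree and ≠ 1, it is not a perfect square in Q, so x^2 + 757 has no rational root and is therefore irreducible over Q (a degree-2 polynomial over a field is irreducible iff it has no root). Hence m_α(x) = x^2 + 757.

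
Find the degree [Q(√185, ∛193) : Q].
[Q(√185, ∛193) : Q] = 6

Let L = Q(√185, ∛193). Since Q(√185) ⊂ L and [Q(√185):Q] = 2, the tower law gives 2 | [L:Q]. Likewise Q(∛193) ⊂ L with [Q(∛193):Q] = 3 (because 193 is not a perfect cube), so 3 | [L:Q]. As gcd(2,3) = 1, [L:Q] is divisible by 6. Conversely L is generated over Q by √185 and ∛193, so [L:Q] ≤ 2·3 = 6. Therefore [Q(√185, ∛193) : Q] = 6.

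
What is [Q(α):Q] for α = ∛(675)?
[Q(α):Q] = 3

The minimal polynomial of α is x^3 - 675, irreducible over Q since 675 is not a perfect cube (so x^3 - 675 has no rational root). Hence [Q(α):Q] = deg(m_α) = 3.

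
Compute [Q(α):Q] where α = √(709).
[Q(α):Q] = 2

[Q(α):Q] equals the degree of the minimal polynomial of α. Here α^2 = 709 and x^2 - 709 is irreducible (d = 709 is squarefree, ≠ 1, hence not a square), so deg(m_α) = 2. Thus [Q(α):Q] = 2.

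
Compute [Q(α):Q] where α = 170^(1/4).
[Q(α):Q] = 4

α is a root of x^4 - 170. By Eisenstein's criterion at the prime p = 2 (which divides the constant term 170 but p^2 = 4 does not, since 170 is squarefree), x^4 - 170 is irreducible over Q. Hence [Q(α):Q] = 4.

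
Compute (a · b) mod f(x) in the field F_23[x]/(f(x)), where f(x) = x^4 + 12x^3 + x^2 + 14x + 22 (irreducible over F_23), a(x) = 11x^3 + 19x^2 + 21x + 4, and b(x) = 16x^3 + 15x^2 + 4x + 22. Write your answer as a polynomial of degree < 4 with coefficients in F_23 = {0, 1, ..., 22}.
a · b ≡ 20x^3 + 16x^2 + 15x + 7 (mod f(x))

Multiply in F_23[x]: a(x)·b(x) = (11x^3 + 19x^2 + 21x + 4)·(16x^3 + 15x^2 + 4x + 22) = 15x^6 + 9x^5 + 21x^4 + 7x^3 + 10x^2 + 18x + 19. This has degree ≥ 4, so divide by f(x) over F_23: 15x^6 + 9x^5 + 21x^4 + 7x^3 + 10x^2 + 18x + 19 = (15x^2 + 13x + 11)·(x^4 + 12x^3 + x^2 + 14x + 22) + (20x^3 + 16x^2 + 15x + 7). Hence a·b ≡ 20x^3 + 16x^2 + 15x + 7 (mod f). (F_23[x]/(f) is a field with 23^4 = 279841 elements since f is irreducible of degree 4.)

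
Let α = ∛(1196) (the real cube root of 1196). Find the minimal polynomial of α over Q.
m_α(x) = x^3 - 1196

α satisfies α^3 = 1196, so x^3 - 1196 annihilates α. By the rational root test, a rational root p/q (in lowest terms) of x^3 - 1196 would satisfy p^3 = 1196 q^3, forcing q = 1 and p^3 = 1196; but 1196 is not a perfect cube, contradiction. A monic cubic over Q with no rational root is irreducible (any nontrivial factorization would include a linear factor). Hence x^3 - 1196 is the minimal polynomial of α, and in particular [Q(α):Q] = 3.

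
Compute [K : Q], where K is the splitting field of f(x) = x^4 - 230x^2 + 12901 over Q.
[K : Q] = 4

Solving the quadratic in x^2: x^2 = (230 ± √(230^2 - 4·12901))/2 = (230 ± √1296)/2 = (230 ± 36)/2, giving x^2 = 133 or x^2 = 97. So f(x) = (x^2 - 133)(x^2 - 97) and the roots of f are ±√133, ±√97. Hence the splitting field is K = Q(√133, √97). Since 133 and 97 are distinct squarefree integers > 1, their product 12901 is not a perfect square, so √97 ∉ Q(√133). By the tower law [K:Q] = [Q(√133,√97):Q(√133)] · [Q(√133):Q] = 2 · 2 = 4.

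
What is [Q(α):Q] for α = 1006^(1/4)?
[Q(α):Q] = 4

α is a root of x^4 - 1006. By Eisenstein's criterion at the prime p = 2 (which divides the constant term 1006 but p^2 = 4 does not, since 1006 is squarefree), x^4 - 1006 is irreducible over Q. Hence [Q(α):Q] = 4.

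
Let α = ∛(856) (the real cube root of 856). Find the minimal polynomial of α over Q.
m_α(x) = x^3 - 856

α satisfies α^3 = 856, so x^3 - 856 annihilates α. By the rational root test, a rational root p/q (in lowest terms) of x^3 - 856 would satisfy p^3 = 856 q^3, forcing q = 1 and p^3 = 856; but 856 is not a perfect cube, contradiction. A monic cubic over Q with no rational root is irreducible (any nontrivial factorization would include a linear factor). Hence x^3 - 856 is the minimal polynomial of α, and in particular [Q(α):Q] = 3.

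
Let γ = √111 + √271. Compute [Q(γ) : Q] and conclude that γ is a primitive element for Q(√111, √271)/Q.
[Q(γ) : Q] = 4 (equivalently, Q(γ) = Q(√111, √271))

Obviously Q(γ) ⊆ Q(√111, √271), and [Q(√111, √271):Q] = 4 (since 111, 271 are distinct squarefree integers > 1 with 30081 not a perfect square). To show equality we compute the minimal polynomial of γ. From γ = √111 + √271: γ^2 = 111 + 2√(30081) + 271 = 382 + 2√(30081), so γ^2 - 382 = 2√(30081); squaring, (γ^2 - 382)^2 = 4·30081, i.e. γ^4 - 764γ^2 + 145924 - 120324 = 0, i.e. γ^4 - 764γ^2 + 25600 = 0. So γ is a root of x^4 - 764x^2 + 25600. This polynomial is irreducible over Q: it has no rational root (each ±√111 ± √271 is irrational), and any factorization into two quadratics over Q would force √(30081) ∈ Q (pairing opposite roots) or √111, √271 ∈ Q (other pairings), all impossible. Hence [Q(γ):Q] = 4 = [Q(√111, √271):Q], so Q(γ) = Q(√111, √271).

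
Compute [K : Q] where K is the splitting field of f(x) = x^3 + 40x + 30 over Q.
[K : Q] = 6

By the rational root test, any rational root of the monic integer polynomial f(x) = x^3 + 40x + 30 must be an integer dividing the constant term 30, i.e. one of ±{1, 2, 3, 5, 6, 10, 15, 30}. Evaluating: f(1) = 71, f(-1) = -11, f(2) = 118, f(-2) = -58, f(3) = 177, f(-3) = -117, f(5) = 355, f(-5) = -295, f(6) = 486, f(-6) = -426, f(10) = 1430, f(-10) = -1370, f(15) = 4005, f(-15) = -3945, f(30) = 28230, f(-30) = -28170; none is 0, so f has no rational root and is therefore irreducible over Q (a cubic with no linear factor over a field is irreducible). For an irreducible cubic, the Galois group is A_3 or S_3 according as the discriminant disc(f) = -4a^3 - 27b^2 = -4·(40)^3 - 27·(30)^2 = -280300 is or is not a square in Q. Here disc(f) = -280300 is not a perfect square in Q, so the Galois group of f over Q is not contained in A_3 and must be all of S_3. The splitting field has degree |S_3| = 6 over Q, so [K : Q] = 6.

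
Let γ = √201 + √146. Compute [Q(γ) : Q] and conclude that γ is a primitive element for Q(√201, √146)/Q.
[Q(γ) : Q] = 4 (equivalently, Q(γ) = Q(√201, √146))

Obviously Q(γ) ⊆ Q(√201, √146), and [Q(√201, √146):Q] = 4 (since 201, 146 are distinct squarefree integers > 1 with 29346 not a perfect square). To show equality we compute the minimal polynomial of γ. From γ = √201 + √146: γ^2 = 201 + 2√(29346) + 146 = 347 + 2√(29346), so γ^2 - 347 = 2√(29346); squaring, (γ^2 - 347)^2 = 4·29346, i.e. γ^4 - 694γ^2 + 120409 - 117384 = 0, i.e. γ^4 - 694γ^2 + 3025 = 0. So γ is a root of x^4 - 694x^2 + 3025. This polynomial is irreducible over Q: it has no rational root (each ±√201 ± √146 is irrational), and any factorization into two quadratics over Q would force √(29346) ∈ Q (pairing opposite roots) or √201, √146 ∈ Q (other pairings), all impossible. Hence [Q(γ):Q] = 4 = [Q(√201, √146):Q], so Q(γ) = Q(√201, √146).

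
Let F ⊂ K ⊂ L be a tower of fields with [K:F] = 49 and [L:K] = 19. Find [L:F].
[L:F] = 931

The tower law says that for any tower of field extensions F ⊂ K ⊂ L with finite degrees, [L:F] = [L:K] · [K:F]. Here this gives [L:F] = 19 · 49 = 931.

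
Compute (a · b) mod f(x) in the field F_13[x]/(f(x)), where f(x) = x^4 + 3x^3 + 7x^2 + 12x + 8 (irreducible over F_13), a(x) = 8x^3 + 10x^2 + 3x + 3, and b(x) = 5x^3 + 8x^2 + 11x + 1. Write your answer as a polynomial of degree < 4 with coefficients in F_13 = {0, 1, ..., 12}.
a · b ≡ 8x^3 + 8x^2 + 5x + 11 (mod f(x))

Multiply in F_13[x]: a(x)·b(x) = (8x^3 + 10x^2 + 3x + 3)·(5x^3 + 8x^2 + 11x + 1) = x^6 + 10x^5 + x^4 + x^3 + 2x^2 + 10x + 3. This has degree ≥ 4, so divide by f(x) over F_13: x^6 + 10x^5 + x^4 + x^3 + 2x^2 + 10x + 3 = (x^2 + 7x + 12)·(x^4 + 3x^3 + 7x^2 + 12x + 8) + (8x^3 + 8x^2 + 5x + 11). Hence a·b ≡ 8x^3 + 8x^2 + 5x + 11 (mod f). (F_13[x]/(f) is a field with 13^4 = 28561 elements since f is irreducible of degree 4.)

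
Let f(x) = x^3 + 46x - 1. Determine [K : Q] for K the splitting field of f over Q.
[K : Q] = 6

By the rational root test, any rational root of the monic integer polynomial f(x) = x^3 + 46x - 1 must be an integer dividing the constant term -1, i.e. one of ±{1}. Evaluating: f(1) = 46, f(-1) = -48; none is 0, so f has no rational root and is therefore irreducible over Q (a cubic with no linear factor over a field is irreducible). For an irreducible cubic, the Galois group is A_3 or S_3 according as the discriminant disc(f) = -4a^3 - 27b^2 = -4·(46)^3 - 27·(-1)^2 = -389371 is or is not a square in Q. Here disc(f) = -389371 is not a perfect square in Q, so the Galois group of f over Q is not contained in A_3 and must be all of S_3. The splitting field has degree |S_3| = 6 over Q, so [K : Q] = 6.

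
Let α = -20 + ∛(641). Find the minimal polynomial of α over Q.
m_α(x) = x^3 + 60x^2 + 1200x + 7359

Set β = α + 20 = ∛(641), so β^3 = 641. Then (α + 20)^3 - 641 = 0, i.e. α is a root of g(x) = (x + 20)^3 - 641 = x^3 + 60x^2 + 1200x + 7359. Since g(x) = h(x + 20) where h(x) = x^3 - 641, and h is irreducible over Q (because 641 is not a perfect cube, so h has no rational root, and a monic cubic with no rational root is irreducible), g is also irreducible (irreducibility is preserved under the substitution x → x + 20). Hence m_α(x) = x^3 + 60x^2 + 1200x + 7359.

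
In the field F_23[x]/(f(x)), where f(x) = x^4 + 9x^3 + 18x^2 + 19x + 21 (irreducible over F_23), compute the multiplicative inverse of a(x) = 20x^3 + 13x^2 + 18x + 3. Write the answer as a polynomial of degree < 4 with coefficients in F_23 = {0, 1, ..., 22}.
a(x)^(-1) ≡ 6x^3 + 11x^2 + 10x + 5 (mod f(x))

Since f is irreducible over F_23, F_23[x]/(f) is a field and a(x) ≠ 0 has an inverse. Apply the extended Euclidean algorithm to f(x) and a(x) in F_23[x]: f(x) = (15x + 16)·a(x) + (8x + 19);  a(x) = (14x^2 + 8)·(8x + 19) + (12). The last nonzero remainder is the constant 12 = gcd(f, a) in F_23. Back-substituting through the division chain expresses 12 = s(x)·a(x) + t(x)·f(x) with s(x) ≡ 3x^3 + 17x^2 + 5x + 14 (mod f), so (3x^3 + 17x^2 + 5x + 14)·a(x) ≡ 12 (mod f). Multiplying by 12^(-1) ≡ 2 in F_23 gives a(x)^(-1) ≡ 2·(3x^3 + 17x^2 + 5x + 14) ≡ 6x^3 + 11x^2 + 10x + 5 (mod f). Check: (20x^3 + 13x^2 + 18x + 3)·(6x^3 + 11x^2 + 10x + 5) = 5x^6 + 22x^5 + 14x^4 + 9x^3 + 2x^2 + 5x + 15 ≡ 1 (mod x^4 + 9x^3 + 18x^2 + 19x + 21).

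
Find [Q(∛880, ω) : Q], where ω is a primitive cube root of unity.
[Q(∛880, ω) : Q] = 6

[Q(∛880):Q] = 3 (min poly x^3 - 880, irreducible since 880 is not a perfect cube). [Q(ω):Q] = 2 (min poly x^2 + x + 1). Since Q(∛880) ⊂ R and ω ∉ R, we have ω ∉ Q(∛880), so x^2 + x + 1 remains irreducible over Q(∛880) and [Q(∛880, ω) : Q(∛880)] = 2. By the tower law, [Q(∛880, ω) : Q] = 3 · 2 = 6. (In fact Q(∛880, ω) is the splitting field of x^3 - 880 over Q.)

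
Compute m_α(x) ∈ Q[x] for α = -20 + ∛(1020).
m_α(x) = x^3 + 60x^2 + 1200x + 6980

Set β = α + 20 = ∛(1020), so β^3 = 1020. Then (α + 20)^3 - 1020 = 0, i.e. α is a root of g(x) = (x + 20)^3 - 1020 = x^3 + 60x^2 + 1200x + 6980. Since g(x) = h(x + 20) where h(x) = x^3 - 1020, and h is irreducible over Q (because 1020 is not a perfect cube, so h has no rational root, and a monic cubic with no rational root is irreducible), g is also irreducible (irreducibility is preserved under the substitution x → x + 20). Hence m_α(x) = x^3 + 60x^2 + 1200x + 6980.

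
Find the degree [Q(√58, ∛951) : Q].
[Q(√58, ∛951) : Q] = 6

Let L = Q(√58, ∛951). Since Q(√58) ⊂ L and [Q(√58):Q] = 2, the tower law gives 2 | [L:Q]. Likewise Q(∛951) ⊂ L with [Q(∛951):Q] = 3 (because 951 is not a perfect cube), so 3 | [L:Q]. As gcd(2,3) = 1, [L:Q] is divisible by 6. Conversely L is generated over Q by √58 and ∛951, so [L:Q] ≤ 2·3 = 6. Therefore [Q(√58, ∛951) : Q] = 6.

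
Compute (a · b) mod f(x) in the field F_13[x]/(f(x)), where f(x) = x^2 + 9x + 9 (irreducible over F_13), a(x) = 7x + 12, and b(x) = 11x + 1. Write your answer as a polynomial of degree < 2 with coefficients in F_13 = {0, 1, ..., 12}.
a · b ≡ 5x + 8 (mod f(x))

Multiply in F_13[x]: a(x)·b(x) = (7x + 12)·(11x + 1) = 12x^2 + 9x + 12. This has degree ≥ 2, so divide by f(x) over F_13: 12x^2 + 9x + 12 = (12)·(x^2 + 9x + 9) + (5x + 8). Hence a·b ≡ 5x + 8 (mod f). (F_13[x]/(f) is a field with 13^2 = 169 elements since f is irreducible of degree 2.)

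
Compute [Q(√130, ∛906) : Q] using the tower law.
[Q(√130, ∛906) : Q] = 6

Let L = Q(√130, ∛906). Since Q(√130) ⊂ L and [Q(√130):Q] = 2, the tower law gives 2 | [L:Q]. Likewise Q(∛906) ⊂ L with [Q(∛906):Q] = 3 (because 906 is not a perfect cube), so 3 | [L:Q]. As gcd(2,3) = 1, [L:Q] is divisible by 6. Conversely L is generated over Q by √130 and ∛906, so [L:Q] ≤ 2·3 = 6. Therefore [Q(√130, ∛906) : Q] = 6.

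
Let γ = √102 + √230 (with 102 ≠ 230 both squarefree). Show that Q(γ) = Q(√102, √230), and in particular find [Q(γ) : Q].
[Q(γ) : Q] = 4 (equivalently, Q(γ) = Q(√102, √230))

Obviously Q(γ) ⊆ Q(√102, √230), and [Q(√102, √230):Q] = 4 (since 102, 230 are distinct squarefree integers > 1 with 23460 not a perfect square). To show equality we compute the minimal polynomial of γ. From γ = √102 + √230: γ^2 = 102 + 2√(23460) + 230 = 332 + 2√(23460), so γ^2 - 332 = 2√(23460); squaring, (γ^2 - 332)^2 = 4·23460, i.e. γ^4 - 664γ^2 + 110224 - 93840 = 0, i.e. γ^4 - 664γ^2 + 16384 = 0. So γ is a root of x^4 - 664x^2 + 16384. This polynomial is irreducible over Q: it has no rational root (each ±√102 ± √230 is irrational), and any factorization into two quadratics over Q would force √(23460) ∈ Q (pairing opposite roots) or √102, √230 ∈ Q (other pairings), all impossible. Hence [Q(γ):Q] = 4 = [Q(√102, √230):Q], so Q(γ) = Q(√102, √230).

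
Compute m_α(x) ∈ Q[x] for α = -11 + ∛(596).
m_α(x) = x^3 + 33x^2 + 363x + 735

Set β = α + 11 = ∛(596), so β^3 = 596. Then (α + 11)^3 - 596 = 0, i.e. α is a root of g(x) = (x + 11)^3 - 596 = x^3 + 33x^2 + 363x + 735. Since g(x) = h(x + 11) where h(x) = x^3 - 596, and h is irreducible over Q (because 596 is not a perfect cube, so h has no rational root, and a monic cubic with no rational root is irreducible), g is also irreducible (irreducibility is preserved under the substitution x → x + 11). Hence m_α(x) = x^3 + 33x^2 + 363x + 735.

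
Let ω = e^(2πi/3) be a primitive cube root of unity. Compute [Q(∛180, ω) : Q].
[Q(∛180, ω) : Q] = 6

[Q(∛180):Q] = 3 (min poly x^3 - 180, irreducible since 180 is not a perfect cube). [Q(ω):Q] = 2 (min poly x^2 + x + 1). Since Q(∛180) ⊂ R and ω ∉ R, we have ω ∉ Q(∛180), so x^2 + x + 1 remains irreducible over Q(∛180) and [Q(∛180, ω) : Q(∛180)] = 2. By the tower law, [Q(∛180, ω) : Q] = 3 · 2 = 6. (In fact Q(∛180, ω) is the splitting field of x^3 - 180 over Q.)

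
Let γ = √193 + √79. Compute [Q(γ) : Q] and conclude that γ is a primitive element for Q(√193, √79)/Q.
[Q(γ) : Q] = 4 (equivalently, Q(γ) = Q(√193, √79))

Obviously Q(γ) ⊆ Q(√193, √79), and [Q(√193, √79):Q] = 4 (since 193, 79 are distinct squarefree integers > 1 with 15247 not a perfect square). To show equality we compute the minimal polynomial of γ. From γ = √193 + √79: γ^2 = 193 + 2√(15247) + 79 = 272 + 2√(15247), so γ^2 - 272 = 2√(15247); squaring, (γ^2 - 272)^2 = 4·15247, i.e. γ^4 - 544γ^2 + 73984 - 60988 = 0, i.e. γ^4 - 544γ^2 + 12996 = 0. So γ is a root of x^4 - 544x^2 + 12996. This polynomial is irreducible over Q: it has no rational root (each ±√193 ± √79 is irrational), and any factorization into two quadratics over Q would force √(15247) ∈ Q (pairing opposite roots) or √193, √79 ∈ Q (other pairings), all impossible. Hence [Q(γ):Q] = 4 = [Q(√193, √79):Q], so Q(γ) = Q(√193, √79).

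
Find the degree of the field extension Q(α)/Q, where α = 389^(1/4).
[Q(α):Q] = 4

α is a root of x^4 - 389. By Eisenstein's criterion at the prime p = 389 (which divides the constant term 389 but p^2 = 151321 does not, since 389 is squarefree), x^4 - 389 is irreducible over Q. Hence [Q(α):Q] = 4.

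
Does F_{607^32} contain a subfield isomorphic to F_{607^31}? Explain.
No: F_{607^31} is not a subfield of F_{607^32}

F_{p^m} embeds in F_{p^n} iff m | n. Here 31 ∤ 32 (since 32 = 1·31 + 1 with remainder 1 ≠ 0), so F_{607^31} is not a subfield of F_{607^32}. Equivalently: if it were, the tower law would give 31 = [F_{607^31}:F_607] dividing [F_{607^32}:F_607] = 32, contradiction.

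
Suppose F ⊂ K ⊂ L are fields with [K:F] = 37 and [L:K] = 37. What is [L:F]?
[L:F] = 1369

The tower law says that for any tower of field extensions F ⊂ K ⊂ L with finite degrees, [L:F] = [L:K] · [K:F]. Here this gives [L:F] = 37 · 37 = 1369.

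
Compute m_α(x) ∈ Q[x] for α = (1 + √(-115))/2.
m_α(x) = x^2 - x + 29

From 2α - 1 = √(-115), squaring gives (2α - 1)^2 = -115, i.e. 4α^2 - 4α + 1 = -115, so α^2 - α + (1 + 115)/4 = 0. Since -115 ≡ 1 (mod 4), (1 + 115)/4 = 29 ∈ Z. The polynomial x^2 - x + 29 has discriminant 1 - 4·(29) = -115, which is not a perfect square in Q (d = -115 is squarefree and ≠ 1), so x^2 - x + 29 is irreducible over Q. It is the minimal polynomial of α.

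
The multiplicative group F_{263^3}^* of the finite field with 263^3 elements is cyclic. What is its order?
|F_{263^3}^*| = 18191446

F_{263^3} has 263^3 = 18191447 elements; its multiplicative group consists of all nonzero elements, so |F_{263^3}^*| = 18191447 - 1 = 18191446. (It is cyclic since any finite subgroup of the multiplicative group of a field is cyclic.)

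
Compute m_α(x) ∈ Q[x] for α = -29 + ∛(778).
m_α(x) = x^3 + 87x^2 + 2523x + 23611

Set β = α + 29 = ∛(778), so β^3 = 778. Then (α + 29)^3 - 778 = 0, i.e. α is a root of g(x) = (x + 29)^3 - 778 = x^3 + 87x^2 + 2523x + 23611. Since g(x) = h(x + 29) where h(x) = x^3 - 778, and h is irreducible over Q (because 778 is not a perfect cube, so h has no rational root, and a monic cubic with no rational root is irreducible), g is also irreducible (irreducibility is preserved under the substitution x → x + 29). Hence m_α(x) = x^3 + 87x^2 + 2523x + 23611.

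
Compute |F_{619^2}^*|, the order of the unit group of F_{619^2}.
|F_{619^2}^*| = 383160

F_{619^2} has 619^2 = 383161 elements; its multiplicative group consists of all nonzero elements, so |F_{619^2}^*| = 383161 - 1 = 383160. (It is cyclic since any finite subgroup of the multiplicative group of a field is cyclic.)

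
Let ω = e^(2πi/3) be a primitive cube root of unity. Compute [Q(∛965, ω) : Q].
[Q(∛965, ω) : Q] = 6

[Q(∛965):Q] = 3 (min poly x^3 - 965, irreducible since 965 is not a perfect cube). [Q(ω):Q] = 2 (min poly x^2 + x + 1). Since Q(∛965) ⊂ R and ω ∉ R, we have ω ∉ Q(∛965), so x^2 + x + 1 remains irreducible over Q(∛965) and [Q(∛965, ω) : Q(∛965)] = 2. By the tower law, [Q(∛965, ω) : Q] = 3 · 2 = 6. (In fact Q(∛965, ω) is the splitting field of x^3 - 965 over Q.)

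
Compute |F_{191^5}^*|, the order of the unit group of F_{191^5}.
|F_{191^5}^*| = 254194901950

F_{191^5} has 191^5 = 254194901951 elements; its multiplicative group consists of all nonzero elements, so |F_{191^5}^*| = 254194901951 - 1 = 254194901950. (It is cyclic since any finite subgroup of the multiplicative group of a field is cyclic.)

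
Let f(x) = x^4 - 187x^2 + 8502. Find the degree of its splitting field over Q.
[K : Q] = 4

Solving the quadratic in x^2: x^2 = (187 ± √(187^2 - 4·8502))/2 = (187 ± √961)/2 = (187 ± 31)/2, giving x^2 = 109 or x^2 = 78. So f(x) = (x^2 - 109)(x^2 - 78) and the roots of f are ±√109, ±√78. Hence the splitting field is K = Q(√109, √78). Since 109 and 78 are distinct squarefree integers > 1, their product 8502 is not a perfect square, so √78 ∉ Q(√109). By the tower law [K:Q] = [Q(√109,√78):Q(√109)] · [Q(√109):Q] = 2 · 2 = 4.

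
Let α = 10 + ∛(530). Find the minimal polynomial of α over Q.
m_α(x) = x^3 - 30x^2 + 300x - 1530

Set β = α - 10 = ∛(530), so β^3 = 530. Then (α - 10)^3 - 530 = 0, i.e. α is a root of g(x) = (x - 10)^3 - 530 = x^3 - 30x^2 + 300x - 1530. Since g(x) = h(x - 10) where h(x) = x^3 - 530, and h is irreducible over Q (because 530 is not a perfect cube, so h has no rational root, and a monic cubic with no rational root is irreducible), g is also irreducible (irreducibility is preserved under the substitution x → x - 10). Hence m_α(x) = x^3 - 30x^2 + 300x - 1530.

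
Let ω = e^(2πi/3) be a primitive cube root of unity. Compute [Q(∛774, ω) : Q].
[Q(∛774, ω) : Q] = 6

[Q(∛774):Q] = 3 (min poly x^3 - 774, irreducible since 774 is not a perfect cube). [Q(ω):Q] = 2 (min poly x^2 + x + 1). Since Q(∛774) ⊂ R and ω ∉ R, we have ω ∉ Q(∛774), so x^2 + x + 1 remains irreducible over Q(∛774) and [Q(∛774, ω) : Q(∛774)] = 2. By the tower law, [Q(∛774, ω) : Q] = 3 · 2 = 6. (In fact Q(∛774, ω) is the splitting field of x^3 - 774 over Q.)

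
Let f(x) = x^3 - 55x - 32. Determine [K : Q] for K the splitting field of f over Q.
[K : Q] = 6

By the rational root test, any rational root of the monic integer polynomial f(x) = x^3 - 55x - 32 must be an integer dividing the constant term -32, i.e. one of ±{1, 2, 4, 8, 16, 32}. Evaluating: f(1) = -86, f(-1) = 22, f(2) = -134, f(-2) = 70, f(4) = -188, f(-4) = 124, f(8) = 40, f(-8) = -104, f(16) = 3184, f(-16) = -3248, f(32) = 30976, f(-32) = -31040; none is 0, so f has no rational root and is therefore irreducible over Q (a cubic with no linear factor over a field is irreducible). For an irreducible cubic, the Galois group is A_3 or S_3 according as the discriminant disc(f) = -4a^3 - 27b^2 = -4·(-55)^3 - 27·(-32)^2 = 637852 is or is not a square in Q. Here disc(f) = 637852 is not a perfect square in Q, so the Galois group of f over Q is not contained in A_3 and must be all of S_3. The splitting field has degree |S_3| = 6 over Q, so [K : Q] = 6.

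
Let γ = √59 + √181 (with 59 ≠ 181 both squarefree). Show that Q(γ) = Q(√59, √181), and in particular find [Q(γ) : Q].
[Q(γ) : Q] = 4 (equivalently, Q(γ) = Q(√59, √181))

Obviously Q(γ) ⊆ Q(√59, √181), and [Q(√59, √181):Q] = 4 (since 59, 181 are distinct squarefree integers > 1 with 10679 not a perfect square). To show equality we compute the minimal polynomial of γ. From γ = √59 + √181: γ^2 = 59 + 2√(10679) + 181 = 240 + 2√(10679), so γ^2 - 240 = 2√(10679); squaring, (γ^2 - 240)^2 = 4·10679, i.e. γ^4 - 480γ^2 + 57600 - 42716 = 0, i.e. γ^4 - 480γ^2 + 14884 = 0. So γ is a root of x^4 - 480x^2 + 14884. This polynomial is irreducible over Q: it has no rational root (each ±√59 ± √181 is irrational), and any factorization into two quadratics over Q would force √(10679) ∈ Q (pairing opposite roots) or √59, √181 ∈ Q (other pairings), all impossible. Hence [Q(γ):Q] = 4 = [Q(√59, √181):Q], so Q(γ) = Q(√59, √181).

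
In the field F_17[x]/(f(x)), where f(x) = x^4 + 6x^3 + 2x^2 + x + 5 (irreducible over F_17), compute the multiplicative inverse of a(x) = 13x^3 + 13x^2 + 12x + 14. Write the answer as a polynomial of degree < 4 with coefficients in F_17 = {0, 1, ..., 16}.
a(x)^(-1) ≡ 3x^3 + 8x^2 + 2x + 14 (mod f(x))

Since f is irreducible over F_17, F_17[x]/(f) is a field and a(x) ≠ 0 has an inverse. Apply the extended Euclidean algorithm to f(x) and a(x) in F_17[x]: f(x) = (4x + 3)·a(x) + (11x + 14);  a(x) = (12x^2 + 6x + 12)·(11x + 14) + (16). The last nonzero remainder is the constant 16 = gcd(f, a) in F_17. Back-substituting through the division chain expresses 16 = s(x)·a(x) + t(x)·f(x) with s(x) ≡ 14x^3 + 9x^2 + 15x + 3 (mod f), so (14x^3 + 9x^2 + 15x + 3)·a(x) ≡ 16 (mod f). Multiplying by 16^(-1) ≡ 16 in F_17 gives a(x)^(-1) ≡ 16·(14x^3 + 9x^2 + 15x + 3) ≡ 3x^3 + 8x^2 + 2x + 14 (mod f). Check: (13x^3 + 13x^2 + 12x + 14)·(3x^3 + 8x^2 + 2x + 14) = 5x^6 + 7x^5 + 13x^4 + 6x^3 + 12x^2 + 9x + 9 ≡ 1 (mod x^4 + 6x^3 + 2x^2 + x + 5).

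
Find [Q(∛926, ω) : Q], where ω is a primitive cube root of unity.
[Q(∛926, ω) : Q] = 6

[Q(∛926):Q] = 3 (min poly x^3 - 926, irreducible since 926 is not a perfect cube). [Q(ω):Q] = 2 (min poly x^2 + x + 1). Since Q(∛926) ⊂ R and ω ∉ R, we have ω ∉ Q(∛926), so x^2 + x + 1 remains irreducible over Q(∛926) and [Q(∛926, ω) : Q(∛926)] = 2. By the tower law, [Q(∛926, ω) : Q] = 3 · 2 = 6. (In fact Q(∛926, ω) is the splitting field of x^3 - 926 over Q.)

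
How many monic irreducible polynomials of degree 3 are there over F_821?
There are 184462280 monic irreducible polynomials of degree 3 over F_821

Each element of F_{821^3} that lies in no proper subfield is a root of exactly one monic irreducible of degree 3 over F_821, and each such polynomial has 3 distinct roots in F_{821^3}. By Möbius inversion the count is N_821(3) = (1/3) Σ_{d|3} μ(3/d) · 821^d = (1/3)(μ(3)·821^1 + μ(1)·821^3) = 553386840/3 = 184462280.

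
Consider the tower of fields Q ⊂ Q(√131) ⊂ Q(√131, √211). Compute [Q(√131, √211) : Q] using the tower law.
[Q(√131, √211) : Q] = 4

[Q(√131):Q] = 2 (min poly x^2 - 131, irreducible since 131 is squarefree > 1). For the top step, suppose √211 ∈ Q(√131), say √211 = c + d√131 with c, d ∈ Q. Squaring: 211 = c^2 + 131d^2 + 2cd√131. Since √131 ∉ Q this forces 2cd = 0. If d = 0 then √211 = c ∈ Q, contradicting 211 squarefree > 1. If c = 0 then 211 = 131d^2, so 131·211 = (131d)^2 is a perfect square in Q — but 131·211 = 27641 is not a perfect square (since 131 and 211 are distinct squarefree integers). Contradiction. Hence √211 ∉ Q(√131), so x^2 - 211 stays irreducible over Q(√131) and [Q(√131, √211) : Q(√131)] = 2. By the tower law, [Q(√131, √211) : Q] = 2 · 2 = 4.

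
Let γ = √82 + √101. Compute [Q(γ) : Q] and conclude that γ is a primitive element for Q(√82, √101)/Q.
[Q(γ) : Q] = 4 (equivalently, Q(γ) = Q(√82, √101))

Obviously Q(γ) ⊆ Q(√82, √101), and [Q(√82, √101):Q] = 4 (since 82, 101 are distinct squarefree integers > 1 with 8282 not a perfect square). To show equality we compute the minimal polynomial of γ. From γ = √82 + √101: γ^2 = 82 + 2√(8282) + 101 = 183 + 2√(8282), so γ^2 - 183 = 2√(8282); squaring, (γ^2 - 183)^2 = 4·8282, i.e. γ^4 - 366γ^2 + 33489 - 33128 = 0, i.e. γ^4 - 366γ^2 + 361 = 0. So γ is a root of x^4 - 366x^2 + 361. This polynomial is irreducible over Q: it has no rational root (each ±√82 ± √101 is irrational), and any factorization into two quadratics over Q would force √(8282) ∈ Q (pairing opposite roots) or √82, √101 ∈ Q (other pairings), all impossible. Hence [Q(γ):Q] = 4 = [Q(√82, √101):Q], so Q(γ) = Q(√82, √101).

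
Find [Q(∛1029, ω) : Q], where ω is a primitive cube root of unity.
[Q(∛1029, ω) : Q] = 6

[Q(∛1029):Q] = 3 (min poly x^3 - 1029, irreducible since 1029 is not a perfect cube). [Q(ω):Q] = 2 (min poly x^2 + x + 1). Since Q(∛1029) ⊂ R and ω ∉ R, we have ω ∉ Q(∛1029), so x^2 + x + 1 remains irreducible over Q(∛1029) and [Q(∛1029, ω) : Q(∛1029)] = 2. By the tower law, [Q(∛1029, ω) : Q] = 3 · 2 = 6. (In fact Q(∛1029, ω) is the splitting field of x^3 - 1029 over Q.)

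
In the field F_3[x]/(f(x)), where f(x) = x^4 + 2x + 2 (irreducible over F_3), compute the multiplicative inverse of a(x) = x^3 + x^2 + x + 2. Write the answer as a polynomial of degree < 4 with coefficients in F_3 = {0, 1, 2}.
a(x)^(-1) ≡ x^3 + 2x^2 + x (mod f(x))

Since f is irreducible over F_3, F_3[x]/(f) is a field and a(x) ≠ 0 has an inverse. Apply the extended Euclidean algorithm to f(x) and a(x) in F_3[x]: f(x) = (x + 2)·a(x) + (x + 1);  a(x) = (x^2 + 1)·(x + 1) + (1). The last nonzero remainder is the constant 1 = gcd(f, a) in F_3. Back-substituting through the division chain expresses 1 = s(x)·a(x) + t(x)·f(x) with s(x) ≡ x^3 + 2x^2 + x (mod f), so a(x)^(-1) ≡ s(x) = x^3 + 2x^2 + x (mod f). Check: (x^3 + x^2 + x + 2)·(x^3 + 2x^2 + x) = x^6 + x^4 + 2x^3 + 2x^2 + 2x ≡ 1 (mod x^4 + 2x + 2).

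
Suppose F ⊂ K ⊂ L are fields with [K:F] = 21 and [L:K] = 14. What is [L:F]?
[L:F] = 294

The tower law says that for any tower of field extensions F ⊂ K ⊂ L with finite degrees, [L:F] = [L:K] · [K:F]. Here this gives [L:F] = 14 · 21 = 294.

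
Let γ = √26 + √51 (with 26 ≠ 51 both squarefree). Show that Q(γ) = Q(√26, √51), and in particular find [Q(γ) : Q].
[Q(γ) : Q] = 4 (equivalently, Q(γ) = Q(√26, √51))

Obviously Q(γ) ⊆ Q(√26, √51), and [Q(√26, √51):Q] = 4 (since 26, 51 are distinct squarefree integers > 1 with 1326 not a perfect square). To show equality we compute the minimal polynomial of γ. From γ = √26 + √51: γ^2 = 26 + 2√(1326) + 51 = 77 + 2√(1326), so γ^2 - 77 = 2√(1326); squaring, (γ^2 - 77)^2 = 4·1326, i.e. γ^4 - 154γ^2 + 5929 - 5304 = 0, i.e. γ^4 - 154γ^2 + 625 = 0. So γ is a root of x^4 - 154x^2 + 625. This polynomial is irreducible over Q: it has no rational root (each ±√26 ± √51 is irrational), and any factorization into two quadratics over Q would force √(1326) ∈ Q (pairing opposite roots) or √26, √51 ∈ Q (other pairings), all impossible. Hence [Q(γ):Q] = 4 = [Q(√26, √51):Q], so Q(γ) = Q(√26, √51).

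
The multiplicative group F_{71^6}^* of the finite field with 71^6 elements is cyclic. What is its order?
|F_{71^6}^*| = 128100283920

F_{71^6} has 71^6 = 128100283921 elements; its multiplicative group consists of all nonzero elements, so |F_{71^6}^*| = 128100283921 - 1 = 128100283920. (It is cyclic since any finite subgroup of the multiplicative group of a field is cyclic.)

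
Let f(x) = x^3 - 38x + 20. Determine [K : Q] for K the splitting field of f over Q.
[K : Q] = 6

By the rational root test, any rational root of the monic integer polynomial f(x) = x^3 - 38x + 20 must be an integer dividing the constant term 20, i.e. one of ±{1, 2, 4, 5, 10, 20}. Evaluating: f(1) = -17, f(-1) = 57, f(2) = -48, f(-2) = 88, f(4) = -68, f(-4) = 108, f(5) = -45, f(-5) = 85, f(10) = 640, f(-10) = -600, f(20) = 7260, f(-20) = -7220; none is 0, so f has no rational root and is therefore irreducible over Q (a cubic with no linear factor over a field is irreducible). For an irreducible cubic, the Galois group is A_3 or S_3 according as the discriminant disc(f) = -4a^3 - 27b^2 = -4·(-38)^3 - 27·(20)^2 = 208688 is or is not a square in Q. Here disc(f) = 208688 is not a perfect square in Q, so the Galois group of f over Q is not contained in A_3 and must be all of S_3. The splitting field has degree |S_3| = 6 over Q, so [K : Q] = 6.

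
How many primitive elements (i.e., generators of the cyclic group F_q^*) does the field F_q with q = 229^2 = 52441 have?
There are φ(52440) = 12672 primitive elements

F_q^* is cyclic of order q - 1 = 52440. A cyclic group of order m has exactly φ(m) generators. Here m = 52440 = 2^3 · 3 · 5 · 19 · 23, so the number of primitive elements is φ(52440) = 12672.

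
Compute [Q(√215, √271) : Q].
[Q(√215, √271) : Q] = 4

[Q(√215):Q] = 2 (min poly x^2 - 215, irreducible since 215 is squarefree > 1). For the top step, suppose √271 ∈ Q(√215), say √271 = c + d√215 with c, d ∈ Q. Squaring: 271 = c^2 + 215d^2 + 2cd√215. Since √215 ∉ Q this forces 2cd = 0. If d = 0 then √271 = c ∈ Q, contradicting 271 squarefree > 1. If c = 0 then 271 = 215d^2, so 215·271 = (215d)^2 is a perfect square in Q — but 215·271 = 58265 is not a perfect square (since 215 and 271 are distinct squarefree integers). Contradiction. Hence √271 ∉ Q(√215), so x^2 - 271 stays irreducible over Q(√215) and [Q(√215, √271) : Q(√215)] = 2. By the tower law, [Q(√215, √271) : Q] = 2 · 2 = 4.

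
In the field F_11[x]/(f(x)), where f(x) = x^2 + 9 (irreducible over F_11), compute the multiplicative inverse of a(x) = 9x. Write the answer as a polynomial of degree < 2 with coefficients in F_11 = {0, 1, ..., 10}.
a(x)^(-1) ≡ 8x (mod f(x))

Since f is irreducible over F_11, F_11[x]/(f) is a field and a(x) ≠ 0 has an inverse. Apply the extended Euclidean algorithm to f(x) and a(x) in F_11[x]: f(x) = (5x)·a(x) + (9). The last nonzero remainder is the constant 9 = gcd(f, a) in F_11. Back-substituting through the division chain expresses 9 = s(x)·a(x) + t(x)·f(x) with s(x) ≡ 6x (mod f), so (6x)·a(x) ≡ 9 (mod f). Multiplying by 9^(-1) ≡ 5 in F_11 gives a(x)^(-1) ≡ 5·(6x) ≡ 8x (mod f). Check: (9x)·(8x) = 6x^2 ≡ 1 (mod x^2 + 9).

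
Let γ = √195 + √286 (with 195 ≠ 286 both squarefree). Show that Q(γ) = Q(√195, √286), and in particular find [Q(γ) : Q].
[Q(γ) : Q] = 4 (equivalently, Q(γ) = Q(√195, √286))

Obviously Q(γ) ⊆ Q(√195, √286), and [Q(√195, √286):Q] = 4 (since 195, 286 are distinct squarefree integers > 1 with 55770 not a perfect square). To show equality we compute the minimal polynomial of γ. From γ = √195 + √286: γ^2 = 195 + 2√(55770) + 286 = 481 + 2√(55770), so γ^2 - 481 = 2√(55770); squaring, (γ^2 - 481)^2 = 4·55770, i.e. γ^4 - 962γ^2 + 231361 - 223080 = 0, i.e. γ^4 - 962γ^2 + 8281 = 0. So γ is a root of x^4 - 962x^2 + 8281. This polynomial is irreducible over Q: it has no rational root (each ±√195 ± √286 is irrational), and any factorization into two quadratics over Q would force √(55770) ∈ Q (pairing opposite roots) or √195, √286 ∈ Q (other pairings), all impossible. Hence [Q(γ):Q] = 4 = [Q(√195, √286):Q], so Q(γ) = Q(√195, √286).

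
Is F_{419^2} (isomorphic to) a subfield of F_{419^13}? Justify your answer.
No: F_{419^2} is not a subfield of F_{419^13}

F_{p^m} embeds in F_{p^n} iff m | n. Here 2 ∤ 13 (since 13 = 6·2 + 1 with remainder 1 ≠ 0), so F_{419^2} is not a subfield of F_{419^13}. Equivalently: if it were, the tower law would give 2 = [F_{419^2}:F_419] dividing [F_{419^13}:F_419] = 13, contradiction.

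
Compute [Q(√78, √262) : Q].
[Q(√78, √262) : Q] = 4

[Q(√78):Q] = 2 (min poly x^2 - 78, irreducible since 78 is squarefree > 1). For the top step, suppose √262 ∈ Q(√78), say √262 = c + d√78 with c, d ∈ Q. Squaring: 262 = c^2 + 78d^2 + 2cd√78. Since √78 ∉ Q this forces 2cd = 0. If d = 0 then √262 = c ∈ Q, contradicting 262 squarefree > 1. If c = 0 then 262 = 78d^2, so 78·262 = (78d)^2 is a perfect square in Q — but 78·262 = 20436 is not a perfect square (since 78 and 262 are distinct squarefree integers). Contradiction. Hence √262 ∉ Q(√78), so x^2 - 262 stays irreducible over Q(√78) and [Q(√78, √262) : Q(√78)] = 2. By the tower law, [Q(√78, √262) : Q] = 2 · 2 = 4.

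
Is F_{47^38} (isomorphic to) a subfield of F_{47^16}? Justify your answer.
No: F_{47^38} is not a subfield of F_{47^16}

F_{p^m} embeds in F_{p^n} iff m | n. Here 38 ∤ 16 (since 16 = 0·38 + 16 with remainder 16 ≠ 0), so F_{47^38} is not a subfield of F_{47^16}. Equivalently: if it were, the tower law would give 38 = [F_{47^38}:F_47] dividing [F_{47^16}:F_47] = 16, contradiction.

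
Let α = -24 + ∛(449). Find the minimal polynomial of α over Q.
m_α(x) = x^3 + 72x^2 + 1728x + 13375

Set β = α + 24 = ∛(449), so β^3 = 449. Then (α + 24)^3 - 449 = 0, i.e. α is a root of g(x) = (x + 24)^3 - 449 = x^3 + 72x^2 + 1728x + 13375. Since g(x) = h(x + 24) where h(x) = x^3 - 449, and h is irreducible over Q (because 449 is not a perfect cube, so h has no rational root, and a monic cubic with no rational root is irreducible), g is also irreducible (irreducibility is preserved under the substitution x → x + 24). Hence m_α(x) = x^3 + 72x^2 + 1728x + 13375.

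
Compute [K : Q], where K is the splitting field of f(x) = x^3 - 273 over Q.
[K : Q] = 6

The roots of x^3 - 273 are ∛273, ω∛273, ω^2∛273 where ω = e^(2πi/3) is a primitive cube root of unity, so K = Q(∛273, ω). Now [Q(∛273):Q] = 3 (since 273 is not a perfect cube, x^3 - 273 is irreducible) and [Q(ω):Q] = 2. Both 2 and 3 divide [K:Q], and [K:Q] ≤ 3·2 = 6, so [K:Q] = 6. (Equivalently: Q(∛273) ⊂ R but ω ∉ R, so [K : Q(∛273)] = 2.)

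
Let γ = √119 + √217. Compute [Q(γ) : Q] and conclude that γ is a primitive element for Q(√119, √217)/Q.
[Q(γ) : Q] = 4 (equivalently, Q(γ) = Q(√119, √217))

Obviously Q(γ) ⊆ Q(√119, √217), and [Q(√119, √217):Q] = 4 (since 119, 217 are distinct squarefree integers > 1 with 25823 not a perfect square). To show equality we compute the minimal polynomial of γ. From γ = √119 + √217: γ^2 = 119 + 2√(25823) + 217 = 336 + 2√(25823), so γ^2 - 336 = 2√(25823); squaring, (γ^2 - 336)^2 = 4·25823, i.e. γ^4 - 672γ^2 + 112896 - 103292 = 0, i.e. γ^4 - 672γ^2 + 9604 = 0. So γ is a root of x^4 - 672x^2 + 9604. This polynomial is irreducible over Q: it has no rational root (each ±√119 ± √217 is irrational), and any factorization into two quadratics over Q would force √(25823) ∈ Q (pairing opposite roots) or √119, √217 ∈ Q (other pairings), all impossible. Hence [Q(γ):Q] = 4 = [Q(√119, √217):Q], so Q(γ) = Q(√119, √217).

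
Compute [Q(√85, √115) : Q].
[Q(√85, √115) : Q] = 4

[Q(√85):Q] = 2 (min poly x^2 - 85, irreducible since 85 is squarefree > 1). For the top step, suppose √115 ∈ Q(√85), say √115 = c + d√85 with c, d ∈ Q. Squaring: 115 = c^2 + 85d^2 + 2cd√85. Since √85 ∉ Q this forces 2cd = 0. If d = 0 then √115 = c ∈ Q, contradicting 115 squarefree > 1. If c = 0 then 115 = 85d^2, so 85·115 = (85d)^2 is a perfect square in Q — but 85·115 = 9775 is not a perfect square (since 85 and 115 are distinct squarefree integers). Contradiction. Hence √115 ∉ Q(√85), so x^2 - 115 stays irreducible over Q(√85) and [Q(√85, √115) : Q(√85)] = 2. By the tower law, [Q(√85, √115) : Q] = 2 · 2 = 4.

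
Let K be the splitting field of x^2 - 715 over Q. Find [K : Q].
[K : Q] = 2

f(x) = x^2 - 715 factors as (x - √715)(x + √715). The splitting field is K = Q(√715). Since 715 is squarefree and > 1, it is not a perfect square, so x^2 - 715 is irreducible over Q and [Q(√715) : Q] = 2. Hence [K : Q] = 2.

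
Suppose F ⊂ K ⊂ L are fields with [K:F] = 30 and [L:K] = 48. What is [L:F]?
[L:F] = 1440

The tower law says that for any tower of field extensions F ⊂ K ⊂ L with finite degrees, [L:F] = [L:K] · [K:F]. Here this gives [L:F] = 48 · 30 = 1440.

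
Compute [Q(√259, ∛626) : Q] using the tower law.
[Q(√259, ∛626) : Q] = 6

Let L = Q(√259, ∛626). Since Q(√259) ⊂ L and [Q(√259):Q] = 2, the tower law gives 2 | [L:Q]. Likewise Q(∛626) ⊂ L with [Q(∛626):Q] = 3 (because 626 is not a perfect cube), so 3 | [L:Q]. As gcd(2,3) = 1, [L:Q] is divisible by 6. Conversely L is generated over Q by √259 and ∛626, so [L:Q] ≤ 2·3 = 6. Therefore [Q(√259, ∛626) : Q] = 6.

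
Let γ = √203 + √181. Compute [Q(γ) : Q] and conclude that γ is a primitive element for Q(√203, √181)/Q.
[Q(γ) : Q] = 4 (equivalently, Q(γ) = Q(√203, √181))

Obviously Q(γ) ⊆ Q(√203, √181), and [Q(√203, √181):Q] = 4 (since 203, 181 are distinct squarefree integers > 1 with 36743 not a perfect square). To show equality we compute the minimal polynomial of γ. From γ = √203 + √181: γ^2 = 203 + 2√(36743) + 181 = 384 + 2√(36743), so γ^2 - 384 = 2√(36743); squaring, (γ^2 - 384)^2 = 4·36743, i.e. γ^4 - 768γ^2 + 147456 - 146972 = 0, i.e. γ^4 - 768γ^2 + 484 = 0. So γ is a root of x^4 - 768x^2 + 484. This polynomial is irreducible over Q: it has no rational root (each ±√203 ± √181 is irrational), and any factorization into two quadratics over Q would force √(36743) ∈ Q (pairing opposite roots) or √203, √181 ∈ Q (other pairings), all impossible. Hence [Q(γ):Q] = 4 = [Q(√203, √181):Q], so Q(γ) = Q(√203, √181).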